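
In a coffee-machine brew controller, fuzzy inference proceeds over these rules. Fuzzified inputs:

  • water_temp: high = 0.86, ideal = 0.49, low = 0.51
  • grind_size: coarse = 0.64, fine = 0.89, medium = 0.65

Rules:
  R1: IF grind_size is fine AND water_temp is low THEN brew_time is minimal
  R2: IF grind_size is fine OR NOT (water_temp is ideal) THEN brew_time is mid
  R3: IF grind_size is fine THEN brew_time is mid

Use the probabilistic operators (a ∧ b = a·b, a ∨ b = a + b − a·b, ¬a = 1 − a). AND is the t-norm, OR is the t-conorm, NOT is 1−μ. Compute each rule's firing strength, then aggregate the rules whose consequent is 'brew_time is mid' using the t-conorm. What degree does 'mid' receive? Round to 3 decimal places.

0.994

R1: fine=0.89, low=0.51; AND[a·b] → w = 0.4539
R2: fine=0.89, ¬ideal=1−0.49=0.51; OR[a + b − a·b] → w = 0.9461
R3: fine=0.89 → w = 0.8900
Rules with consequent 'mid': {R2, R3} → strengths 0.9461, 0.8900
Aggregate via t-conorm [a + b − a·b]: 0.9941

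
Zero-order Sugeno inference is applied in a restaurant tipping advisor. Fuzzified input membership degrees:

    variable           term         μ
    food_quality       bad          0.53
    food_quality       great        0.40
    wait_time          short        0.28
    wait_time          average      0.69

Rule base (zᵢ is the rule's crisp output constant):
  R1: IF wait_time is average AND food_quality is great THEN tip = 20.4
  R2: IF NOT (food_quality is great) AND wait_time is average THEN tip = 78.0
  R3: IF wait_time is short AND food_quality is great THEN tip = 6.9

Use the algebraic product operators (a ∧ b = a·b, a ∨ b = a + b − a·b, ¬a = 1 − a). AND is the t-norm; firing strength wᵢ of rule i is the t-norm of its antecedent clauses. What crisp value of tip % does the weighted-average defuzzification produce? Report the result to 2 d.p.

48.25

R1 (z=20.4): average=0.69, great=0.40; AND[a·b] → w = 0.2760
R2 (z=78.0): ¬great=1−0.40=0.60, average=0.69; AND[a·b] → w = 0.4140
R3 (z=6.9): short=0.28, great=0.40; AND[a·b] → w = 0.1120
Weighted average = (0.2760·20.4 + 0.4140·78.0 + 0.1120·6.9) / (0.2760 + 0.4140 + 0.1120)
  = 38.6952 / 0.8020 = 48.25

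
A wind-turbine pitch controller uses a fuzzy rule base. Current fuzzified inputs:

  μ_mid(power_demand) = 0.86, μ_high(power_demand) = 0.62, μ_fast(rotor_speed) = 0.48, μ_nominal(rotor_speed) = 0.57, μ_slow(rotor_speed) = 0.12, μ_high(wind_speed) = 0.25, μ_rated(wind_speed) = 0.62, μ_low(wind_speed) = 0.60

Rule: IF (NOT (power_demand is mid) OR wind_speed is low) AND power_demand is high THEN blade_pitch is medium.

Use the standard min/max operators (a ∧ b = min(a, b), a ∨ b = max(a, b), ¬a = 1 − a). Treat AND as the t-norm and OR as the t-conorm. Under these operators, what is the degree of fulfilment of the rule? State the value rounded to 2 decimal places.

0.60

firing strength: (¬mid=1−0.86=0.14 OR low=0.60) = 0.60; AND[min(a, b)] with high=0.62 → w = 0.60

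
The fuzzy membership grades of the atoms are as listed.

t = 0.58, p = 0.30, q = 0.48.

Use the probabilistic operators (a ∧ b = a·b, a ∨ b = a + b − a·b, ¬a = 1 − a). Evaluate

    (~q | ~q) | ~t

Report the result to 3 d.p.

~q = 1 − 0.4800 = 0.5200
~q = 1 − 0.4800 = 0.5200
~q | ~q = a + b − a·b on (0.5200, 0.5200) = 0.7696
~t = 1 − 0.5800 = 0.4200
(~q | ~q) | ~t = a + b − a·b on (0.7696, 0.4200) = 0.8664

0.866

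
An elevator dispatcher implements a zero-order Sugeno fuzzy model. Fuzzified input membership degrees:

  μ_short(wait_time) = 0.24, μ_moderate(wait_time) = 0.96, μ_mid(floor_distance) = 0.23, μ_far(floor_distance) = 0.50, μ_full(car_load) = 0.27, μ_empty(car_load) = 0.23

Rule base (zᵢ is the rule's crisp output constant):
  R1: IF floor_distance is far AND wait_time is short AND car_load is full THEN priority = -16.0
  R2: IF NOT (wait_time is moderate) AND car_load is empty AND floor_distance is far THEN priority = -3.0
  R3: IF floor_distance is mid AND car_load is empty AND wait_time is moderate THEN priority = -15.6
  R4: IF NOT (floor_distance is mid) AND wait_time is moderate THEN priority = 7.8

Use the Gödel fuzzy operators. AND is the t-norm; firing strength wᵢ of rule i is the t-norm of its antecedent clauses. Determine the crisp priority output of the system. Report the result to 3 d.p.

-1.205

R1 (z=-16.0): far=0.50, short=0.24, full=0.27; AND[min(a, b)] → w = 0.24
R2 (z=-3.0): ¬moderate=1−0.96=0.04, empty=0.23, far=0.50; AND[min(a, b)] → w = 0.04
R3 (z=-15.6): mid=0.23, empty=0.23, moderate=0.96; AND[min(a, b)] → w = 0.23
R4 (z=7.8): ¬mid=1−0.23=0.77, moderate=0.96; AND[min(a, b)] → w = 0.77
Weighted average = (0.24·-16.0 + 0.04·-3.0 + 0.23·-15.6 + 0.77·7.8) / (0.24 + 0.04 + 0.23 + 0.77)
  = -1.5420 / 1.2800 = -1.205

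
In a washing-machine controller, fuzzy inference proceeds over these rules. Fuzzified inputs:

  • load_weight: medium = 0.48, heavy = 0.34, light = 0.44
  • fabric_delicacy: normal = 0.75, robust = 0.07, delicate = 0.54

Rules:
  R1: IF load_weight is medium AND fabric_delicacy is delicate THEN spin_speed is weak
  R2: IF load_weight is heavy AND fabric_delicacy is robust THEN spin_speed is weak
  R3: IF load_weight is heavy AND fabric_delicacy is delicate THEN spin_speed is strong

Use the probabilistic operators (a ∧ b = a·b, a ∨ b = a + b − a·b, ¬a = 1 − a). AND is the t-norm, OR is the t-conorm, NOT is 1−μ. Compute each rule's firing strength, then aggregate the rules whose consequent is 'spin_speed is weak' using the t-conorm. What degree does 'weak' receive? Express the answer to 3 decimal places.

0.277

R1: medium=0.48, delicate=0.54; AND[a·b] → w = 0.2592
R2: heavy=0.34, robust=0.07; AND[a·b] → w = 0.0238
R3: heavy=0.34, delicate=0.54; AND[a·b] → w = 0.1836
Rules with consequent 'weak': {R1, R2} → strengths 0.2592, 0.0238
Aggregate via t-conorm [a + b − a·b]: 0.2768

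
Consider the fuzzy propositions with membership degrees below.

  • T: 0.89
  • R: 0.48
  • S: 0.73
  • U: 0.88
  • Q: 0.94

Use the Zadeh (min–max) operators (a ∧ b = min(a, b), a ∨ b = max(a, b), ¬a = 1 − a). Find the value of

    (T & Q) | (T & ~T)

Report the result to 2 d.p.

0.89

T & Q = min(a, b) on (0.89, 0.94) = 0.89
~T = 1 − 0.89 = 0.11
T & ~T = min(a, b) on (0.89, 0.11) = 0.11
(T & Q) | (T & ~T) = max(a, b) on (0.89, 0.11) = 0.89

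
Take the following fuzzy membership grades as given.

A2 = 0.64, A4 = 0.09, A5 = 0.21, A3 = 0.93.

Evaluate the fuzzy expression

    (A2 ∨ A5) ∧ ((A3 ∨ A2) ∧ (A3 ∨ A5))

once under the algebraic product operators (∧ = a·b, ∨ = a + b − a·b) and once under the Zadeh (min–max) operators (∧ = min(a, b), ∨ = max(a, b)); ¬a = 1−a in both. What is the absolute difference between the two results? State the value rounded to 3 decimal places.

Under algebraic product:
  A2 ∨ A5 = a + b − a·b on (0.6400, 0.2100) = 0.7156
  A3 ∨ A2 = a + b − a·b on (0.9300, 0.6400) = 0.9748
  A3 ∨ A5 = a + b − a·b on (0.9300, 0.2100) = 0.9447
  (A3 ∨ A2) ∧ (A3 ∨ A5) = a·b on (0.9748, 0.9447) = 0.9209
  (A2 ∨ A5) ∧ ((A3 ∨ A2) ∧ (A3 ∨ A5)) = a·b on (0.7156, 0.9209) = 0.6590
  → value = 0.6590
Under Zadeh (min–max):
  A2 ∨ A5 = max(a, b) on (0.64, 0.21) = 0.64
  A3 ∨ A2 = max(a, b) on (0.93, 0.64) = 0.93
  A3 ∨ A5 = max(a, b) on (0.93, 0.21) = 0.93
  (A3 ∨ A2) ∧ (A3 ∨ A5) = min(a, b) on (0.93, 0.93) = 0.93
  (A2 ∨ A5) ∧ ((A3 ∨ A2) ∧ (A3 ∨ A5)) = min(a, b) on (0.64, 0.93) = 0.64
  → value = 0.6400
|0.6590 − 0.6400| = 0.019

0.019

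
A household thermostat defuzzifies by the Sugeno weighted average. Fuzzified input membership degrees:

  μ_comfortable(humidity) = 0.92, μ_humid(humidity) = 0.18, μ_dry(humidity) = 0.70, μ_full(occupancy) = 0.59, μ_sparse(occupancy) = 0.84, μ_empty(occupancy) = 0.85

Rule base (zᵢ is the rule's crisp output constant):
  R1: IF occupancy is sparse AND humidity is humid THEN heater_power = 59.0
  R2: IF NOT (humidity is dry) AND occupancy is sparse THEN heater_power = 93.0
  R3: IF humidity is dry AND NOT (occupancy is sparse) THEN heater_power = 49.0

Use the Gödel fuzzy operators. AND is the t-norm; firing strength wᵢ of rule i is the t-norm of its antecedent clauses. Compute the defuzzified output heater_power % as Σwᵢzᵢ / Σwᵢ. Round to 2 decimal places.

R1 (z=59.0): sparse=0.84, humid=0.18; AND[min(a, b)] → w = 0.18
R2 (z=93.0): ¬dry=1−0.70=0.30, sparse=0.84; AND[min(a, b)] → w = 0.30
R3 (z=49.0): dry=0.70, ¬sparse=1−0.84=0.16; AND[min(a, b)] → w = 0.16
Weighted average = (0.18·59.0 + 0.30·93.0 + 0.16·49.0) / (0.18 + 0.30 + 0.16)
  = 46.3600 / 0.6400 = 72.44

72.44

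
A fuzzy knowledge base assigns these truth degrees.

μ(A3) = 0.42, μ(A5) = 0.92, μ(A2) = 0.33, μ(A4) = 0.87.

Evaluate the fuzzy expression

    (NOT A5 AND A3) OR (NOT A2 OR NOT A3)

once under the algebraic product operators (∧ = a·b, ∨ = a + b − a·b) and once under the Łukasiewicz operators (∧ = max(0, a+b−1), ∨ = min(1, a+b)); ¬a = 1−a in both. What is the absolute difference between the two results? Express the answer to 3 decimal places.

Under algebraic product:
  NOT A5 = 1 − 0.9200 = 0.0800
  NOT A5 AND A3 = a·b on (0.0800, 0.4200) = 0.0336
  NOT A2 = 1 − 0.3300 = 0.6700
  NOT A3 = 1 − 0.4200 = 0.5800
  NOT A2 OR NOT A3 = a + b − a·b on (0.6700, 0.5800) = 0.8614
  (NOT A5 AND A3) OR (NOT A2 OR NOT A3) = a + b − a·b on (0.0336, 0.8614) = 0.8661
  → value = 0.8661
Under Łukasiewicz:
  NOT A5 = 1 − 0.92 = 0.08
  NOT A5 AND A3 = max(0, a+b−1) on (0.08, 0.42) = 0.00
  NOT A2 = 1 − 0.33 = 0.67
  NOT A3 = 1 − 0.42 = 0.58
  NOT A2 OR NOT A3 = min(1, a+b) on (0.67, 0.58) = 1.00
  (NOT A5 AND A3) OR (NOT A2 OR NOT A3) = min(1, a+b) on (0.00, 1.00) = 1.00
  → value = 1.0000
|0.8661 − 1.0000| = 0.134

0.134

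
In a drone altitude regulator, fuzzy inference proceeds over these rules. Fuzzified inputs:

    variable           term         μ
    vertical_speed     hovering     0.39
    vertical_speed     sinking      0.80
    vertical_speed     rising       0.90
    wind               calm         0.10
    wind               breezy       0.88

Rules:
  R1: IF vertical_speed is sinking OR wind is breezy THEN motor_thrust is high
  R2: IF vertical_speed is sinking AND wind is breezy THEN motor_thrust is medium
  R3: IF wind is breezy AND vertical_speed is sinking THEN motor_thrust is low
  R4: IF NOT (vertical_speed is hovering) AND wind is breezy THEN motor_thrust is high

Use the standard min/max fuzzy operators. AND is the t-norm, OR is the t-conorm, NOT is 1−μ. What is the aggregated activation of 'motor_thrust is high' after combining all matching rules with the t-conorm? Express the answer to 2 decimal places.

0.88

R1: sinking=0.80, breezy=0.88; OR[max(a, b)] → w = 0.88
R2: sinking=0.80, breezy=0.88; AND[min(a, b)] → w = 0.80
R3: breezy=0.88, sinking=0.80; AND[min(a, b)] → w = 0.80
R4: ¬hovering=1−0.39=0.61, breezy=0.88; AND[min(a, b)] → w = 0.61
Rules with consequent 'high': {R1, R4} → strengths 0.88, 0.61
Aggregate via t-conorm [max(a, b)]: 0.88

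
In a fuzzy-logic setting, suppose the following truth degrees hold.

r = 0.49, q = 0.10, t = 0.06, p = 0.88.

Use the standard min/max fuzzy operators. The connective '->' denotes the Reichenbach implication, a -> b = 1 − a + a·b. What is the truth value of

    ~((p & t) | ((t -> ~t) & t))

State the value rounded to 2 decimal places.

0.94

p & t = min(a, b) on (0.88, 0.06) = 0.06
~t = 1 − 0.06 = 0.94
t -> ~t  [Reichenbach: 1 − a + a·b] with a=0.06, b=0.94 → 1.00
(t -> ~t) & t = min(a, b) on (1.00, 0.06) = 0.06
(p & t) | ((t -> ~t) & t) = max(a, b) on (0.06, 0.06) = 0.06
~((p & t) | ((t -> ~t) & t)) = 1 − 0.06 = 0.94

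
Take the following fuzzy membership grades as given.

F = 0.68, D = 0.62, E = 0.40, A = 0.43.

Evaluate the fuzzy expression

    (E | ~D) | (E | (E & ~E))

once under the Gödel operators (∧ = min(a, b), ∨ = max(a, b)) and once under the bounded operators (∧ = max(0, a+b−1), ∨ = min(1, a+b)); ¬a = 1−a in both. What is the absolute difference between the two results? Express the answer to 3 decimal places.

Under Gödel:
  ~D = 1 − 0.62 = 0.38
  E | ~D = max(a, b) on (0.40, 0.38) = 0.40
  ~E = 1 − 0.40 = 0.60
  E & ~E = min(a, b) on (0.40, 0.60) = 0.40
  E | (E & ~E) = max(a, b) on (0.40, 0.40) = 0.40
  (E | ~D) | (E | (E & ~E)) = max(a, b) on (0.40, 0.40) = 0.40
  → value = 0.4000
Under bounded:
  ~D = 1 − 0.62 = 0.38
  E | ~D = min(1, a+b) on (0.40, 0.38) = 0.78
  ~E = 1 − 0.40 = 0.60
  E & ~E = max(0, a+b−1) on (0.40, 0.60) = 0.00
  E | (E & ~E) = min(1, a+b) on (0.40, 0.00) = 0.40
  (E | ~D) | (E | (E & ~E)) = min(1, a+b) on (0.78, 0.40) = 1.00
  → value = 1.0000
|0.4000 − 1.0000| = 0.600

0.600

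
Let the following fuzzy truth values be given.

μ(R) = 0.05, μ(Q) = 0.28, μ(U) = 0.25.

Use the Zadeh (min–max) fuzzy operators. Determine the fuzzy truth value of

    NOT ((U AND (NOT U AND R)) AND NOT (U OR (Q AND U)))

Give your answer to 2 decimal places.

0.95

NOT U = 1 − 0.25 = 0.75
NOT U AND R = min(a, b) on (0.75, 0.05) = 0.05
U AND (NOT U AND R) = min(a, b) on (0.25, 0.05) = 0.05
Q AND U = min(a, b) on (0.28, 0.25) = 0.25
U OR (Q AND U) = max(a, b) on (0.25, 0.25) = 0.25
NOT (U OR (Q AND U)) = 1 − 0.25 = 0.75
(U AND (NOT U AND R)) AND NOT (U OR (Q AND U)) = min(a, b) on (0.05, 0.75) = 0.05
NOT ((U AND (NOT U AND R)) AND NOT (U OR (Q AND U))) = 1 − 0.05 = 0.95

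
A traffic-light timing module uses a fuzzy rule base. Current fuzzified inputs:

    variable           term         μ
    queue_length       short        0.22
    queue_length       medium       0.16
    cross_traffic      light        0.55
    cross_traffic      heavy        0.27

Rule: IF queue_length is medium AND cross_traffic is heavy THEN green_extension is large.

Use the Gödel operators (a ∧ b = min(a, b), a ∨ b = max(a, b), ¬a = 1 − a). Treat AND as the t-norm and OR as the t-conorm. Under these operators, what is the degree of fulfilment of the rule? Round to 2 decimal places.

firing strength: medium=0.16, heavy=0.27; AND[min(a, b)] → w = 0.16

0.16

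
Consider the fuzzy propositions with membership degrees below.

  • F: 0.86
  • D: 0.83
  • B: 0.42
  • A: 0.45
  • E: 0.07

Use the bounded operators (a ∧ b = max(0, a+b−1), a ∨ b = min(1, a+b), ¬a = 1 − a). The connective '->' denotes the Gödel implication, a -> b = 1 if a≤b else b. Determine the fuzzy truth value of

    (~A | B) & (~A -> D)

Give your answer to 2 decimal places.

0.97

~A = 1 − 0.45 = 0.55
~A | B = min(1, a+b) on (0.55, 0.42) = 0.97
~A = 1 − 0.45 = 0.55
~A -> D  [Gödel: 1 if a≤b else b] with a=0.55, b=0.83 → 1.00
(~A | B) & (~A -> D) = max(0, a+b−1) on (0.97, 1.00) = 0.97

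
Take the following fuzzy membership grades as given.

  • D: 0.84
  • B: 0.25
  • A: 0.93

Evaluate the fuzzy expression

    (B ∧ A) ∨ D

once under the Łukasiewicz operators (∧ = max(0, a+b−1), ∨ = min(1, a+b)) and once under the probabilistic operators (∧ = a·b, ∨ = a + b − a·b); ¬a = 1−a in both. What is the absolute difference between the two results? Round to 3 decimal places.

Under Łukasiewicz:
  B ∧ A = max(0, a+b−1) on (0.25, 0.93) = 0.18
  (B ∧ A) ∨ D = min(1, a+b) on (0.18, 0.84) = 1.00
  → value = 1.0000
Under probabilistic:
  B ∧ A = a·b on (0.2500, 0.9300) = 0.2325
  (B ∧ A) ∨ D = a + b − a·b on (0.2325, 0.8400) = 0.8772
  → value = 0.8772
|1.0000 − 0.8772| = 0.123

0.123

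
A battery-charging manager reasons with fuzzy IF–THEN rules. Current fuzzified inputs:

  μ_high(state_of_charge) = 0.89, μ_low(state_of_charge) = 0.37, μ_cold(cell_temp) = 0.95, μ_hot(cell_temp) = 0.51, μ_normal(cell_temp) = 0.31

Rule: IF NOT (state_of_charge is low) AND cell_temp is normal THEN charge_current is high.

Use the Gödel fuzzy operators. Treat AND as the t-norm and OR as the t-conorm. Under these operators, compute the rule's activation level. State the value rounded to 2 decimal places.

firing strength: ¬low=1−0.37=0.63, normal=0.31; AND[min(a, b)] → w = 0.31

0.31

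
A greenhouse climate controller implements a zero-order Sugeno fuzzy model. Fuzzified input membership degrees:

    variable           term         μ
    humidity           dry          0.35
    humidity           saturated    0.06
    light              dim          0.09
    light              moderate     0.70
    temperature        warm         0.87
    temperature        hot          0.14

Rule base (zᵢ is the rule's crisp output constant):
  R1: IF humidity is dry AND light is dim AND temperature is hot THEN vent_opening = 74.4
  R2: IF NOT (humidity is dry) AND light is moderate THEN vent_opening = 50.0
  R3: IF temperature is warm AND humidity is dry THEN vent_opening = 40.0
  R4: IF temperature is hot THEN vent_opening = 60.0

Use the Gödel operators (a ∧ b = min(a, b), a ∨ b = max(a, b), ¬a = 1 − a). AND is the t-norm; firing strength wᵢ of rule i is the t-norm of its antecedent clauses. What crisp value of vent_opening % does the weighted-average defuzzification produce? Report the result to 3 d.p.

R1 (z=74.4): dry=0.35, dim=0.09, hot=0.14; AND[min(a, b)] → w = 0.09
R2 (z=50.0): ¬dry=1−0.35=0.65, moderate=0.70; AND[min(a, b)] → w = 0.65
R3 (z=40.0): warm=0.87, dry=0.35; AND[min(a, b)] → w = 0.35
R4 (z=60.0): hot=0.14 → w = 0.14
Weighted average = (0.09·74.4 + 0.65·50.0 + 0.35·40.0 + 0.14·60.0) / (0.09 + 0.65 + 0.35 + 0.14)
  = 61.5960 / 1.2300 = 50.078

50.078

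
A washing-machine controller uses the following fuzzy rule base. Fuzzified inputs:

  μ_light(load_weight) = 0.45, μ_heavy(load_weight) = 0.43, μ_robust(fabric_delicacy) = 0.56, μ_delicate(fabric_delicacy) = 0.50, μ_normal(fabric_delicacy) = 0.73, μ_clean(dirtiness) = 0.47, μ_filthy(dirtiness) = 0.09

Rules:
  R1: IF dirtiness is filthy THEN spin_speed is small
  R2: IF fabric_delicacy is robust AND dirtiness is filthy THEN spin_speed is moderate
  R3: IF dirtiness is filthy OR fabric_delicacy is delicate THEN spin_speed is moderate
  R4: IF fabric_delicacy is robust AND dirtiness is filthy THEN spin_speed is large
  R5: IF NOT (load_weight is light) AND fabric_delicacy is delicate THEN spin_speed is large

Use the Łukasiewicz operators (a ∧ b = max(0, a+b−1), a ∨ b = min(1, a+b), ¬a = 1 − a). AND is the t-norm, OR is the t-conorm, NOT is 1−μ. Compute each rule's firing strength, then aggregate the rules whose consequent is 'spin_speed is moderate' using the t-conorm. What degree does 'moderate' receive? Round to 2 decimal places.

R1: filthy=0.09 → w = 0.09
R2: robust=0.56, filthy=0.09; AND[max(0, a+b−1)] → w = 0.00
R3: filthy=0.09, delicate=0.50; OR[min(1, a+b)] → w = 0.59
R4: robust=0.56, filthy=0.09; AND[max(0, a+b−1)] → w = 0.00
R5: ¬light=1−0.45=0.55, delicate=0.50; AND[max(0, a+b−1)] → w = 0.05
Rules with consequent 'moderate': {R2, R3} → strengths 0.00, 0.59
Aggregate via t-conorm [min(1, a+b)]: 0.59

0.59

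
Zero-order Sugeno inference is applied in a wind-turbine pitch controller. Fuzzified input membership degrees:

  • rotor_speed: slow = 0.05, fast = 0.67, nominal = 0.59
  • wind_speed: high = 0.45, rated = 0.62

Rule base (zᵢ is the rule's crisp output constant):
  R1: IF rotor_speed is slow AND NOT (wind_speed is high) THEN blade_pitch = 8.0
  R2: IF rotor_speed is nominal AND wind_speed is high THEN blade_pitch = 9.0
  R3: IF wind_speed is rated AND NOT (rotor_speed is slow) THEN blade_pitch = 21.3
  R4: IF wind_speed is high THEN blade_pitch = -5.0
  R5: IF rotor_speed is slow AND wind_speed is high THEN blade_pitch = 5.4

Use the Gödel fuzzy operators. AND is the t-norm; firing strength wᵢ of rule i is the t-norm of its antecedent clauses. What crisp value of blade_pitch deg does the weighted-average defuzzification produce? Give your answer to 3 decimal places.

R1 (z=8.0): slow=0.05, ¬high=1−0.45=0.55; AND[min(a, b)] → w = 0.05
R2 (z=9.0): nominal=0.59, high=0.45; AND[min(a, b)] → w = 0.45
R3 (z=21.3): rated=0.62, ¬slow=1−0.05=0.95; AND[min(a, b)] → w = 0.62
R4 (z=-5.0): high=0.45 → w = 0.45
R5 (z=5.4): slow=0.05, high=0.45; AND[min(a, b)] → w = 0.05
Weighted average = (0.05·8.0 + 0.45·9.0 + 0.62·21.3 + 0.45·-5.0 + 0.05·5.4) / (0.05 + 0.45 + 0.62 + 0.45 + 0.05)
  = 15.6760 / 1.6200 = 9.677

9.677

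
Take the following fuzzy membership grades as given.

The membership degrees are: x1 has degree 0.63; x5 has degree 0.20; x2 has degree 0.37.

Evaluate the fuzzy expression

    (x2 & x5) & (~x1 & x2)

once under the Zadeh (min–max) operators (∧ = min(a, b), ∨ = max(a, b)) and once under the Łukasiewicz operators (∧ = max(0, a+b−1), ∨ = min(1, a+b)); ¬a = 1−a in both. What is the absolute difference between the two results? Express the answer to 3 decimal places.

Under Zadeh (min–max):
  x2 & x5 = min(a, b) on (0.37, 0.20) = 0.20
  ~x1 = 1 − 0.63 = 0.37
  ~x1 & x2 = min(a, b) on (0.37, 0.37) = 0.37
  (x2 & x5) & (~x1 & x2) = min(a, b) on (0.20, 0.37) = 0.20
  → value = 0.2000
Under Łukasiewicz:
  x2 & x5 = max(0, a+b−1) on (0.37, 0.20) = 0.00
  ~x1 = 1 − 0.63 = 0.37
  ~x1 & x2 = max(0, a+b−1) on (0.37, 0.37) = 0.00
  (x2 & x5) & (~x1 & x2) = max(0, a+b−1) on (0.00, 0.00) = 0.00
  → value = 0.0000
|0.2000 − 0.0000| = 0.200

0.200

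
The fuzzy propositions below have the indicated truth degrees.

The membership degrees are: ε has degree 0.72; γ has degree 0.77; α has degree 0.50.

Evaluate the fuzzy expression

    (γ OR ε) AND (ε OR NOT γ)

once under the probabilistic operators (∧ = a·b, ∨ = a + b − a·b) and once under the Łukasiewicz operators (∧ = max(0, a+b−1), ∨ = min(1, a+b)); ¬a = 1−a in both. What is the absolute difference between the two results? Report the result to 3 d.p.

Under probabilistic:
  γ OR ε = a + b − a·b on (0.7700, 0.7200) = 0.9356
  NOT γ = 1 − 0.7700 = 0.2300
  ε OR NOT γ = a + b − a·b on (0.7200, 0.2300) = 0.7844
  (γ OR ε) AND (ε OR NOT γ) = a·b on (0.9356, 0.7844) = 0.7339
  → value = 0.7339
Under Łukasiewicz:
  γ OR ε = min(1, a+b) on (0.77, 0.72) = 1.00
  NOT γ = 1 − 0.77 = 0.23
  ε OR NOT γ = min(1, a+b) on (0.72, 0.23) = 0.95
  (γ OR ε) AND (ε OR NOT γ) = max(0, a+b−1) on (1.00, 0.95) = 0.95
  → value = 0.9500
|0.7339 − 0.9500| = 0.216

0.216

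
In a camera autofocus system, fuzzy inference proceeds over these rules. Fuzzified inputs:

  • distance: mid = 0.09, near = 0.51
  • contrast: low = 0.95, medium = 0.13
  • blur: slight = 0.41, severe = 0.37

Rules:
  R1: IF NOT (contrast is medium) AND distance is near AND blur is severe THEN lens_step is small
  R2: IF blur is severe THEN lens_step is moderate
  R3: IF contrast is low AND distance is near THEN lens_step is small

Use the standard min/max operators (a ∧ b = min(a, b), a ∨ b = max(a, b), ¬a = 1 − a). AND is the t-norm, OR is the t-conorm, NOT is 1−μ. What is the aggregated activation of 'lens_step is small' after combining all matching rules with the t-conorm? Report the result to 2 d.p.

0.51

R1: ¬medium=1−0.13=0.87, near=0.51, severe=0.37; AND[min(a, b)] → w = 0.37
R2: severe=0.37 → w = 0.37
R3: low=0.95, near=0.51; AND[min(a, b)] → w = 0.51
Rules with consequent 'small': {R1, R3} → strengths 0.37, 0.51
Aggregate via t-conorm [max(a, b)]: 0.51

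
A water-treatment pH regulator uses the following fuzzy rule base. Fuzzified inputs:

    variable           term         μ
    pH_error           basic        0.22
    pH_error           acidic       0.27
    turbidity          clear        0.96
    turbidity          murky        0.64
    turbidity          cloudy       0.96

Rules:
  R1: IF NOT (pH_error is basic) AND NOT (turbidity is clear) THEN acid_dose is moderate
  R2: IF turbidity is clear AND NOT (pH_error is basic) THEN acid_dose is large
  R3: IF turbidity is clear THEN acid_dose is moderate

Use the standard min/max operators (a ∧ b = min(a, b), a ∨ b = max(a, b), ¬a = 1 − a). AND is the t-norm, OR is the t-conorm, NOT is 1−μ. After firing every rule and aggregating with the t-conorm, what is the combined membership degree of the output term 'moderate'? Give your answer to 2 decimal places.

0.96

R1: ¬basic=1−0.22=0.78, ¬clear=1−0.96=0.04; AND[min(a, b)] → w = 0.04
R2: clear=0.96, ¬basic=1−0.22=0.78; AND[min(a, b)] → w = 0.78
R3: clear=0.96 → w = 0.96
Rules with consequent 'moderate': {R1, R3} → strengths 0.04, 0.96
Aggregate via t-conorm [max(a, b)]: 0.96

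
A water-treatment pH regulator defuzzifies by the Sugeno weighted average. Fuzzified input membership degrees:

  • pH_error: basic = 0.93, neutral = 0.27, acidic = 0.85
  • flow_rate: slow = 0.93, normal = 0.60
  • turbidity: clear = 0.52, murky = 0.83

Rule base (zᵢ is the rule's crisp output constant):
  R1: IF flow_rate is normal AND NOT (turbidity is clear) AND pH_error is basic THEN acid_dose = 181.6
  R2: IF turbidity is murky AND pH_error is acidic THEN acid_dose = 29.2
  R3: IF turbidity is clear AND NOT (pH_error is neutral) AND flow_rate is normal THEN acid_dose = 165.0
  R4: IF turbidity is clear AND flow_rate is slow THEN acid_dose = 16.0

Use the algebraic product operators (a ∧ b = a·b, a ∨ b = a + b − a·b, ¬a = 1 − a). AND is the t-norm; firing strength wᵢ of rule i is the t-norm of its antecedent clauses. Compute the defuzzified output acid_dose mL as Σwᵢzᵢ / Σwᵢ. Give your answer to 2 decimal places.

R1 (z=181.6): normal=0.60, ¬clear=1−0.52=0.48, basic=0.93; AND[a·b] → w = 0.2678
R2 (z=29.2): murky=0.83, acidic=0.85; AND[a·b] → w = 0.7055
R3 (z=165.0): clear=0.52, ¬neutral=1−0.27=0.73, normal=0.60; AND[a·b] → w = 0.2278
R4 (z=16.0): clear=0.52, slow=0.93; AND[a·b] → w = 0.4836
Weighted average = (0.2678·181.6 + 0.7055·29.2 + 0.2278·165.0 + 0.4836·16.0) / (0.2678 + 0.7055 + 0.2278 + 0.4836)
  = 114.5583 / 1.6847 = 68.00

68.00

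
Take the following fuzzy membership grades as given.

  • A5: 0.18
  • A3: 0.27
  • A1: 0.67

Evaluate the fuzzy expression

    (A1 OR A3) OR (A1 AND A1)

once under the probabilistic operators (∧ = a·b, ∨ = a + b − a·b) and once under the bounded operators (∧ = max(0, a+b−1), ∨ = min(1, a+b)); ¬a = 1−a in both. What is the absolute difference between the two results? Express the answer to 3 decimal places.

Under probabilistic:
  A1 OR A3 = a + b − a·b on (0.6700, 0.2700) = 0.7591
  A1 AND A1 = a·b on (0.6700, 0.6700) = 0.4489
  (A1 OR A3) OR (A1 AND A1) = a + b − a·b on (0.7591, 0.4489) = 0.8672
  → value = 0.8672
Under bounded:
  A1 OR A3 = min(1, a+b) on (0.67, 0.27) = 0.94
  A1 AND A1 = max(0, a+b−1) on (0.67, 0.67) = 0.34
  (A1 OR A3) OR (A1 AND A1) = min(1, a+b) on (0.94, 0.34) = 1.00
  → value = 1.0000
|0.8672 − 1.0000| = 0.133

0.133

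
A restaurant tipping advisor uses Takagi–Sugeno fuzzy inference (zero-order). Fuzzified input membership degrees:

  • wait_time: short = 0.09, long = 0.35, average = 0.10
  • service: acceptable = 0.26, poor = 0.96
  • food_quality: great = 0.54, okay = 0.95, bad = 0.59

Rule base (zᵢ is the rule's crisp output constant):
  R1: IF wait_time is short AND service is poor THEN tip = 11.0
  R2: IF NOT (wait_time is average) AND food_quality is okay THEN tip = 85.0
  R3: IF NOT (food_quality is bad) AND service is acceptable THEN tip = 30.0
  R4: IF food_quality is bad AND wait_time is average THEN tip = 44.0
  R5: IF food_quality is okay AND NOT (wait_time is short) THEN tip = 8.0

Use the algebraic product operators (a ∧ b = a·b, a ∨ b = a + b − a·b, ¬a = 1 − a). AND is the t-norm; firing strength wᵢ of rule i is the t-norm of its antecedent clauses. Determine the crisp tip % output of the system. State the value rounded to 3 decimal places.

43.792

R1 (z=11.0): short=0.09, poor=0.96; AND[a·b] → w = 0.0864
R2 (z=85.0): ¬average=1−0.10=0.90, okay=0.95; AND[a·b] → w = 0.8550
R3 (z=30.0): ¬bad=1−0.59=0.41, acceptable=0.26; AND[a·b] → w = 0.1066
R4 (z=44.0): bad=0.59, average=0.10; AND[a·b] → w = 0.0590
R5 (z=8.0): okay=0.95, ¬short=1−0.09=0.91; AND[a·b] → w = 0.8645
Weighted average = (0.0864·11.0 + 0.8550·85.0 + 0.1066·30.0 + 0.0590·44.0 + 0.8645·8.0) / (0.0864 + 0.8550 + 0.1066 + 0.0590 + 0.8645)
  = 86.3354 / 1.9715 = 43.792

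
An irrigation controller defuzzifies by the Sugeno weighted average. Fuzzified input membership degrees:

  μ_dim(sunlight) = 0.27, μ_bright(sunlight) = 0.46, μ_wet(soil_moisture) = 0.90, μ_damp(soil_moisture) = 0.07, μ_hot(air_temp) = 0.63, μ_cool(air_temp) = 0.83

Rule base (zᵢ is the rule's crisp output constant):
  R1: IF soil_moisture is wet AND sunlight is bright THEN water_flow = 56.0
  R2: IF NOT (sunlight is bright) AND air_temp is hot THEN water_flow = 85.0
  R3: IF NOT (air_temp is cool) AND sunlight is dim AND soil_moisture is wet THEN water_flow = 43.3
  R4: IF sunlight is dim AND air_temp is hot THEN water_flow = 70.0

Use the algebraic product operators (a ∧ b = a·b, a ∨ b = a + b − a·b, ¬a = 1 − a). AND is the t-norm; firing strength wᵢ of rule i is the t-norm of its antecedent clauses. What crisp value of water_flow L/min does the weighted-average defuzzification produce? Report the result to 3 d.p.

68.140

R1 (z=56.0): wet=0.90, bright=0.46; AND[a·b] → w = 0.4140
R2 (z=85.0): ¬bright=1−0.46=0.54, hot=0.63; AND[a·b] → w = 0.3402
R3 (z=43.3): ¬cool=1−0.83=0.17, dim=0.27, wet=0.90; AND[a·b] → w = 0.0413
R4 (z=70.0): dim=0.27, hot=0.63; AND[a·b] → w = 0.1701
Weighted average = (0.4140·56.0 + 0.3402·85.0 + 0.0413·43.3 + 0.1701·70.0) / (0.4140 + 0.3402 + 0.0413 + 0.1701)
  = 65.7967 / 0.9656 = 68.140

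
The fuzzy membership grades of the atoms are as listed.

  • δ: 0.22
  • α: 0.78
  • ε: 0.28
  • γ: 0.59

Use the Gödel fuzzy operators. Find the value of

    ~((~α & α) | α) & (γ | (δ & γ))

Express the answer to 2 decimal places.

~α = 1 − 0.78 = 0.22
~α & α = min(a, b) on (0.22, 0.78) = 0.22
(~α & α) | α = max(a, b) on (0.22, 0.78) = 0.78
~((~α & α) | α) = 1 − 0.78 = 0.22
δ & γ = min(a, b) on (0.22, 0.59) = 0.22
γ | (δ & γ) = max(a, b) on (0.59, 0.22) = 0.59
~((~α & α) | α) & (γ | (δ & γ)) = min(a, b) on (0.22, 0.59) = 0.22

0.22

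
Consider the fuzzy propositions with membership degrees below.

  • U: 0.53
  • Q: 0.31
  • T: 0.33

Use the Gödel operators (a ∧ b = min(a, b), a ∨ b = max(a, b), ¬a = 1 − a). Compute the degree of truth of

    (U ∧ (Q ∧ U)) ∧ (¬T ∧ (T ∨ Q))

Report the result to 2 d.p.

Q ∧ U = min(a, b) on (0.31, 0.53) = 0.31
U ∧ (Q ∧ U) = min(a, b) on (0.53, 0.31) = 0.31
¬T = 1 − 0.33 = 0.67
T ∨ Q = max(a, b) on (0.33, 0.31) = 0.33
¬T ∧ (T ∨ Q) = min(a, b) on (0.67, 0.33) = 0.33
(U ∧ (Q ∧ U)) ∧ (¬T ∧ (T ∨ Q)) = min(a, b) on (0.31, 0.33) = 0.31

0.31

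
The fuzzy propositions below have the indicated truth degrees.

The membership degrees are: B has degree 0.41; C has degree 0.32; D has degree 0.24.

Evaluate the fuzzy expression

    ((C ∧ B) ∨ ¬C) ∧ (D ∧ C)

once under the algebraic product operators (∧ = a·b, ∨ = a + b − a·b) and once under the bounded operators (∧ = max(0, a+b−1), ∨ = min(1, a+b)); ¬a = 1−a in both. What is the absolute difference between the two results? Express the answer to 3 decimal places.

Under algebraic product:
  C ∧ B = a·b on (0.3200, 0.4100) = 0.1312
  ¬C = 1 − 0.3200 = 0.6800
  (C ∧ B) ∨ ¬C = a + b − a·b on (0.1312, 0.6800) = 0.7220
  D ∧ C = a·b on (0.2400, 0.3200) = 0.0768
  ((C ∧ B) ∨ ¬C) ∧ (D ∧ C) = a·b on (0.7220, 0.0768) = 0.0554
  → value = 0.0554
Under bounded:
  C ∧ B = max(0, a+b−1) on (0.32, 0.41) = 0.00
  ¬C = 1 − 0.32 = 0.68
  (C ∧ B) ∨ ¬C = min(1, a+b) on (0.00, 0.68) = 0.68
  D ∧ C = max(0, a+b−1) on (0.24, 0.32) = 0.00
  ((C ∧ B) ∨ ¬C) ∧ (D ∧ C) = max(0, a+b−1) on (0.68, 0.00) = 0.00
  → value = 0.0000
|0.0554 − 0.0000| = 0.055

0.055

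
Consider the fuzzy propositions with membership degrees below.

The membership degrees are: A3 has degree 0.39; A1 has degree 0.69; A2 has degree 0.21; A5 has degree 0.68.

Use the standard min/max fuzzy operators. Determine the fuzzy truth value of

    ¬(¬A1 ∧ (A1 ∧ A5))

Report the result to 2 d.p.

0.69

¬A1 = 1 − 0.69 = 0.31
A1 ∧ A5 = min(a, b) on (0.69, 0.68) = 0.68
¬A1 ∧ (A1 ∧ A5) = min(a, b) on (0.31, 0.68) = 0.31
¬(¬A1 ∧ (A1 ∧ A5)) = 1 − 0.31 = 0.69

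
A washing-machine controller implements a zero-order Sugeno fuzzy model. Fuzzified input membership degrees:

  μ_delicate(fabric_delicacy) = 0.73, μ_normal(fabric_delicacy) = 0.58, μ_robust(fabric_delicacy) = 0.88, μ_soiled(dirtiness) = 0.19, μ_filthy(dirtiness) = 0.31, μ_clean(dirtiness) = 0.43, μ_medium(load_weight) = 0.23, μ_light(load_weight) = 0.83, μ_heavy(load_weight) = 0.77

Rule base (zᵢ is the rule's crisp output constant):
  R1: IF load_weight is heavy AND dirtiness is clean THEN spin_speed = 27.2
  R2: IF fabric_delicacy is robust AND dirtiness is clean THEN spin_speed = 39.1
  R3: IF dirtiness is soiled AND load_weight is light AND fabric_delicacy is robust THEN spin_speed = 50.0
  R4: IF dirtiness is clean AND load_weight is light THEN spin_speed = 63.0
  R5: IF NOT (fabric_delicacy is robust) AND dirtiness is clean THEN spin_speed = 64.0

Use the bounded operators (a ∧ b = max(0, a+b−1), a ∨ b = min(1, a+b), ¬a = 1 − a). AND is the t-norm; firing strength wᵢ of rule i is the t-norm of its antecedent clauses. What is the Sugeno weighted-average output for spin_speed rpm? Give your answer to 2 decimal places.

44.08

R1 (z=27.2): heavy=0.77, clean=0.43; AND[max(0, a+b−1)] → w = 0.20
R2 (z=39.1): robust=0.88, clean=0.43; AND[max(0, a+b−1)] → w = 0.31
R3 (z=50.0): soiled=0.19, light=0.83, robust=0.88; AND[max(0, a+b−1)] → w = 0.00
R4 (z=63.0): clean=0.43, light=0.83; AND[max(0, a+b−1)] → w = 0.26
R5 (z=64.0): ¬robust=1−0.88=0.12, clean=0.43; AND[max(0, a+b−1)] → w = 0.00
Weighted average = (0.20·27.2 + 0.31·39.1 + 0.00·50.0 + 0.26·63.0 + 0.00·64.0) / (0.20 + 0.31 + 0.00 + 0.26 + 0.00)
  = 33.9410 / 0.7700 = 44.08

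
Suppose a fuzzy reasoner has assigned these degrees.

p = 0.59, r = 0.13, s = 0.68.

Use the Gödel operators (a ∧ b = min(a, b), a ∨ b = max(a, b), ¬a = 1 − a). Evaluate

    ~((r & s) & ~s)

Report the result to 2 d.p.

0.87

r & s = min(a, b) on (0.13, 0.68) = 0.13
~s = 1 − 0.68 = 0.32
(r & s) & ~s = min(a, b) on (0.13, 0.32) = 0.13
~((r & s) & ~s) = 1 − 0.13 = 0.87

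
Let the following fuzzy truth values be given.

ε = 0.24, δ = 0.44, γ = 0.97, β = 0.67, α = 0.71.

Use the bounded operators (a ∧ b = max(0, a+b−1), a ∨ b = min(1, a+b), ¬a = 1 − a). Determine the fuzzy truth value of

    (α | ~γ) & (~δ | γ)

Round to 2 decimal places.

0.74

~γ = 1 − 0.97 = 0.03
α | ~γ = min(1, a+b) on (0.71, 0.03) = 0.74
~δ = 1 − 0.44 = 0.56
~δ | γ = min(1, a+b) on (0.56, 0.97) = 1.00
(α | ~γ) & (~δ | γ) = max(0, a+b−1) on (0.74, 1.00) = 0.74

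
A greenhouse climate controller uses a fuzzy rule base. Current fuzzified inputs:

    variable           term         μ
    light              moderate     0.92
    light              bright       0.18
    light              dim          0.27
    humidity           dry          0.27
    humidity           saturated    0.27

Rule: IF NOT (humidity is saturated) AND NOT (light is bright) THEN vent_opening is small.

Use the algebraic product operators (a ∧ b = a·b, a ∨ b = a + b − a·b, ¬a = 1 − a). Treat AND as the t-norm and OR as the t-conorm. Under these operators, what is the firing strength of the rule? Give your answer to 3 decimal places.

0.599

firing strength: ¬saturated=1−0.27=0.73, ¬bright=1−0.18=0.82; AND[a·b] → w = 0.5986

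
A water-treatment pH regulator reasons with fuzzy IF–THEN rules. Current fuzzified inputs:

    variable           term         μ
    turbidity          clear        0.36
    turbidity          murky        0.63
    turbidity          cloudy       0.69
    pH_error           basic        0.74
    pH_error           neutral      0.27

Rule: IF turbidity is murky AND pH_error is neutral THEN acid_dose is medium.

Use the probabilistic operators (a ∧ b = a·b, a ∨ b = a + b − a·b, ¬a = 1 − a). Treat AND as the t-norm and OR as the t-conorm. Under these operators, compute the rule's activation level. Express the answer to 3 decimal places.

0.170

firing strength: murky=0.63, neutral=0.27; AND[a·b] → w = 0.1701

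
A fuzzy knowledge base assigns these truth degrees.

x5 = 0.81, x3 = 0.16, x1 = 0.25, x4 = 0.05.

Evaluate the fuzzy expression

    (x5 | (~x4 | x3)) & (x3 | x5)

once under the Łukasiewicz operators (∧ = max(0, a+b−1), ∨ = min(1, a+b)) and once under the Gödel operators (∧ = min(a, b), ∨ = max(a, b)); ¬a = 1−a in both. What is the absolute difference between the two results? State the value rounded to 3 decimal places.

Under Łukasiewicz:
  ~x4 = 1 − 0.05 = 0.95
  ~x4 | x3 = min(1, a+b) on (0.95, 0.16) = 1.00
  x5 | (~x4 | x3) = min(1, a+b) on (0.81, 1.00) = 1.00
  x3 | x5 = min(1, a+b) on (0.16, 0.81) = 0.97
  (x5 | (~x4 | x3)) & (x3 | x5) = max(0, a+b−1) on (1.00, 0.97) = 0.97
  → value = 0.9700
Under Gödel:
  ~x4 = 1 − 0.05 = 0.95
  ~x4 | x3 = max(a, b) on (0.95, 0.16) = 0.95
  x5 | (~x4 | x3) = max(a, b) on (0.81, 0.95) = 0.95
  x3 | x5 = max(a, b) on (0.16, 0.81) = 0.81
  (x5 | (~x4 | x3)) & (x3 | x5) = min(a, b) on (0.95, 0.81) = 0.81
  → value = 0.8100
|0.9700 − 0.8100| = 0.160

0.160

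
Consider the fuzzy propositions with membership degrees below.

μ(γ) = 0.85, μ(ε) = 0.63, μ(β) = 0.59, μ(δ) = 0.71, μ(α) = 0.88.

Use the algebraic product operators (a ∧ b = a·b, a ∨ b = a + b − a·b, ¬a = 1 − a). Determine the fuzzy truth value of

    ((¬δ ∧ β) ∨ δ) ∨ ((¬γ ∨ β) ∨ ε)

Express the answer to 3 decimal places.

0.969

¬δ = 1 − 0.7100 = 0.2900
¬δ ∧ β = a·b on (0.2900, 0.5900) = 0.1711
(¬δ ∧ β) ∨ δ = a + b − a·b on (0.1711, 0.7100) = 0.7596
¬γ = 1 − 0.8500 = 0.1500
¬γ ∨ β = a + b − a·b on (0.1500, 0.5900) = 0.6515
(¬γ ∨ β) ∨ ε = a + b − a·b on (0.6515, 0.6300) = 0.8711
((¬δ ∧ β) ∨ δ) ∨ ((¬γ ∨ β) ∨ ε) = a + b − a·b on (0.7596, 0.8711) = 0.9690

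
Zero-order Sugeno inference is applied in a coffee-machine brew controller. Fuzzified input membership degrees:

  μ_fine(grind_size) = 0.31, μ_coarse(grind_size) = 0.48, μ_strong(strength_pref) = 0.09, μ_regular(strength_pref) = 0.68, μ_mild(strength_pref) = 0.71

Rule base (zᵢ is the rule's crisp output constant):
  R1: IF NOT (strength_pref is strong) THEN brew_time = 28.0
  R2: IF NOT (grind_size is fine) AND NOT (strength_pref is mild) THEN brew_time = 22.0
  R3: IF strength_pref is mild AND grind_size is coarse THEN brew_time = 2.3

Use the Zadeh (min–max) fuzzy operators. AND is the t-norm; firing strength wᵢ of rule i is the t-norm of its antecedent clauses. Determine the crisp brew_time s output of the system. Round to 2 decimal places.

R1 (z=28.0): ¬strong=1−0.09=0.91 → w = 0.91
R2 (z=22.0): ¬fine=1−0.31=0.69, ¬mild=1−0.71=0.29; AND[min(a, b)] → w = 0.29
R3 (z=2.3): mild=0.71, coarse=0.48; AND[min(a, b)] → w = 0.48
Weighted average = (0.91·28.0 + 0.29·22.0 + 0.48·2.3) / (0.91 + 0.29 + 0.48)
  = 32.9640 / 1.6800 = 19.62

19.62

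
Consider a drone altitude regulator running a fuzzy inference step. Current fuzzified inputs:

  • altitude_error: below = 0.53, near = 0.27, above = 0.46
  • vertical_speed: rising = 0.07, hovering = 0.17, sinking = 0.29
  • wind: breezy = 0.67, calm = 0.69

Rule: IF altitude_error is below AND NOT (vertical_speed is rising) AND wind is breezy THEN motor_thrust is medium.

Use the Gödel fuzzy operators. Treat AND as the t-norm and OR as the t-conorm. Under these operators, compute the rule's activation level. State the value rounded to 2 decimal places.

0.53

firing strength: below=0.53, ¬rising=1−0.07=0.93, breezy=0.67; AND[min(a, b)] → w = 0.53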